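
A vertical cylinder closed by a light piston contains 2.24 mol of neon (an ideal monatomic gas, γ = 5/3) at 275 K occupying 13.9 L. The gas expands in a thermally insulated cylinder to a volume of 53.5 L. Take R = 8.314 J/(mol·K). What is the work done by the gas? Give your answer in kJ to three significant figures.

Adiabatic: TV^(γ−1) = const with γ = 5/3.
T₂ = T₁ (V₁/V₂)^(γ−1) = 275 × (13.9/53.5)^0.667 = 275 × 0.4072 = 112 K.
W_by = nCᵥ(T₁ − T₂) = (2.24)(12.47)(275 − 112) = 4554 J.

W ≈ 4.55 kJ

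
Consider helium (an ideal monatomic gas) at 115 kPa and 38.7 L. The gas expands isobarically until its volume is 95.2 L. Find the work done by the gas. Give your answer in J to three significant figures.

Isobaric: W = P ΔV.
W = (115 kPa)(95.2 − 38.7 L) = (115)(56.5) = 6498 J.

W ≈ 6500 J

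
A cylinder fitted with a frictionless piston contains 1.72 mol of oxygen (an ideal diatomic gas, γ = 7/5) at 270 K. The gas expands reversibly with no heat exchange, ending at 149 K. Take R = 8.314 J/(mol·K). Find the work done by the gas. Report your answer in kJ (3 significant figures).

W ≈ 4.33 kJ

Adiabatic ⇒ Q = 0, so W_by = −ΔU = nCᵥ(T₁ − T₂).
Cᵥ = 5R/2 = 20.79 J/(mol·K).
W = (1.72)(20.79)(270 − 149) = 4326 J.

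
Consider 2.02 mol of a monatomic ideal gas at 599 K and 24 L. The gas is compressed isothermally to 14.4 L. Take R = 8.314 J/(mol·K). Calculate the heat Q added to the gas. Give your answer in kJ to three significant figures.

Q ≈ -5.14 kJ

Isothermal ⇒ ΔU = 0, so Q = W = nRT ln(V₂/V₁).
Q = (2.02)(8.314)(599) ln(14.4/24) = 10060 × -0.5108 = -5139 J.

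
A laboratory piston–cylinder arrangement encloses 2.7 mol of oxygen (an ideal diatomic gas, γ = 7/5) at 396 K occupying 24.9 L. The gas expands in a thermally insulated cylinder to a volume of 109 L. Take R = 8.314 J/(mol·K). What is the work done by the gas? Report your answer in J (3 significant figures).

Adiabatic: TV^(γ−1) = const with γ = 7/5.
T₂ = T₁ (V₁/V₂)^(γ−1) = 396 × (24.9/109)^0.4 = 396 × 0.554 = 219.4 K.
W_by = nCᵥ(T₁ − T₂) = (2.7)(20.79)(396 − 219.4) = 9912 J.

W ≈ 9910 J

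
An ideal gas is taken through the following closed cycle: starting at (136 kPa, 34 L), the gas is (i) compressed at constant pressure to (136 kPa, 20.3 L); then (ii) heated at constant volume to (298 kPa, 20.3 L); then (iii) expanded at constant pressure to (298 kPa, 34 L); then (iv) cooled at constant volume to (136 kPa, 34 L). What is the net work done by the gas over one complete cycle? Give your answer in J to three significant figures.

W_net ≈ 2220 J

Constant-volume legs do no work.
W(i) = (136)(20.3 − 34) = -1863 J; W(iii) = (298)(34 − 20.3) = 4083 J.
W_net = -1863 + 4083 = 2219 J (the clockwise enclosed area).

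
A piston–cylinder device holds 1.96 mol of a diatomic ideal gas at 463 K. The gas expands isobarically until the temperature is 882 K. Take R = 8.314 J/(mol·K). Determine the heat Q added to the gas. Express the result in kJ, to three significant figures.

Isobaric: W = nRΔT = (1.96)(8.314)(419) = 6828 J.
ΔU = nCᵥΔT with Cᵥ = 5R/2: ΔU = (1.96)(20.79)(419) = 17069 J.
Q = ΔU + W = 17069 + 6828 = 23897 J.

Q ≈ 23.9 kJ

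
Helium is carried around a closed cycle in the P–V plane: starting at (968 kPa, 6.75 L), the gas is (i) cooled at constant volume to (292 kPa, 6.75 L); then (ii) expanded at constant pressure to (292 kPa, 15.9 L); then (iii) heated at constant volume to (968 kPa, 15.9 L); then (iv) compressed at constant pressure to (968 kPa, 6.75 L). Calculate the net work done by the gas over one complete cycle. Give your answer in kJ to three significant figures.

Constant-volume legs do no work.
W(ii) = (292)(15.9 − 6.75) = 2672 J; W(iv) = (968)(6.75 − 15.9) = -8857 J.
W_net = 2672 − 8857 = -6185 J (the counter-clockwise enclosed area).

W_net ≈ -6.19 kJ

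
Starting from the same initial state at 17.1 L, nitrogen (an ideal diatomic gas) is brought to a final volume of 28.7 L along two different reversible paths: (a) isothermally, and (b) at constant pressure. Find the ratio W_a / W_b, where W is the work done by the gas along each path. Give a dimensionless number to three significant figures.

Path (a) isothermal: W = P₁V₁ ln(V₂/V₁) → W_a/(P₁V₁) = 0.5178.
Path (b) isobaric: W = P₁(V₂ − V₁) → W_b/(P₁V₁) = 0.6784.
W_a / W_b = 0.5178 / 0.6784 = 0.7633.

W_a / W_b ≈ 0.763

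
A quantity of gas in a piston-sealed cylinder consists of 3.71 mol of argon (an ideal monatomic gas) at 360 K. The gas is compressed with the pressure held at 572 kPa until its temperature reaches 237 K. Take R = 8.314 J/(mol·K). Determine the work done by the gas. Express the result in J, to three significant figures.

W ≈ -3790 J

Isobaric: W = P ΔV = nR ΔT.
W = (3.71)(8.314)(237 − 360) = -3794 J.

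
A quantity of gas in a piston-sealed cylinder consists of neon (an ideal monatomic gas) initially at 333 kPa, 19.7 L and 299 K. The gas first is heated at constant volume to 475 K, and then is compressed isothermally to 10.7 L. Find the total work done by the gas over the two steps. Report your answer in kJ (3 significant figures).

Step 1 (isochoric): W = 0 (constant volume).
After step 1: P = 529 kPa (V unchanged).
Step 2 (isothermal): W = P₁V₁ ln(V₂/V₁) = (10422) ln(10.7/19.7) = -6361 J.
W_total = 0 − 6361 = -6361 J.

W_total ≈ -6.36 kJ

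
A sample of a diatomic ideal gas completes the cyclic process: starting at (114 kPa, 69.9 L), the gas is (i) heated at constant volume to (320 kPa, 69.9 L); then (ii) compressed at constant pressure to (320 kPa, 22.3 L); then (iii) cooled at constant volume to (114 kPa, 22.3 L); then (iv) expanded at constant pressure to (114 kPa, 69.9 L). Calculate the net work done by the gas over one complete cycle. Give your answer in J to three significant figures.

Constant-volume legs do no work.
W(ii) = (320)(22.3 − 69.9) = -15232 J; W(iv) = (114)(69.9 − 22.3) = 5426 J.
W_net = -15232 + 5426 = -9806 J (the counter-clockwise enclosed area).

W_net ≈ -9810 J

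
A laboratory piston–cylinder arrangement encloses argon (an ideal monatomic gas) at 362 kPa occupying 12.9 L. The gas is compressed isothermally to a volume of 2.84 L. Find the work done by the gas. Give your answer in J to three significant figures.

Isothermal: W = nRT ln(V₂/V₁) = P₁V₁ ln(V₂/V₁).
P₁V₁ = (362 kPa)(12.9 L) = 4670 J.
W = 4670 × ln(2.84/12.9) = 4670 × -1.513
W_by_gas = -7067 J.

W ≈ -7070 J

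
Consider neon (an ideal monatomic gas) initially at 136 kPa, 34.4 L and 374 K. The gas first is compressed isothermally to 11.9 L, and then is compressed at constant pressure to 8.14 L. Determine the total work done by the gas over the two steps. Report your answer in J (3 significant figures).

Step 1 (isothermal): W = P₁V₁ ln(V₂/V₁) = (4678) ln(11.9/34.4) = -4966 J.
After step 1: P = 393.1 kPa, V = 11.9 L, T = 374 K.
Step 2 (isobaric): W = PΔV = (393.1 kPa)(8.14 − 11.9 L) = -1478 J.
W_total = -4966 − 1478 = -6444 J.

W_total ≈ -6440 J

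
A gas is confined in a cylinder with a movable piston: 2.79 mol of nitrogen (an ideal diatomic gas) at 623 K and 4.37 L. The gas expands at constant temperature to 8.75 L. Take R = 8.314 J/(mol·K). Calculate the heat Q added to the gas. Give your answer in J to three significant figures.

Q ≈ 10000 J

Isothermal ⇒ ΔU = 0, so Q = W = nRT ln(V₂/V₁).
Q = (2.79)(8.314)(623) ln(8.75/4.37) = 14451 × 0.6943 = 10033 J.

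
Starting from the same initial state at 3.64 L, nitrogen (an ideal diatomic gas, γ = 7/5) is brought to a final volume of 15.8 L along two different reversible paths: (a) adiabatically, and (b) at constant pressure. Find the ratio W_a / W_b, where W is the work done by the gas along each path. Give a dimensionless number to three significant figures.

Path (a) adiabatic: W = P₁V₁(1 − (V₁/V₂)^(γ−1))/(γ−1) → W_a/(P₁V₁) = 1.11.
Path (b) isobaric: W = P₁(V₂ − V₁) → W_b/(P₁V₁) = 3.341.
W_a / W_b = 1.11 / 3.341 = 0.3324.

W_a / W_b ≈ 0.332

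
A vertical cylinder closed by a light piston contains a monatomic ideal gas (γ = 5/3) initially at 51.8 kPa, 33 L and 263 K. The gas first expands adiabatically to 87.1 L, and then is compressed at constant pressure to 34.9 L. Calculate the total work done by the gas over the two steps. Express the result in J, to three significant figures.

W_total ≈ 685 J

Step 1 (adiabatic): W = (P₁V₁ − P₂V₂)/(γ−1) = (1709 − 895)/0.667 = 1222 J.
After step 1: P = 10.28 kPa, V = 87.1 L, T = 137.7 K.
Step 2 (isobaric): W = PΔV = (10.28 kPa)(34.9 − 87.1 L) = -536.4 J.
W_total = 1222 − 536.4 = 685.1 J.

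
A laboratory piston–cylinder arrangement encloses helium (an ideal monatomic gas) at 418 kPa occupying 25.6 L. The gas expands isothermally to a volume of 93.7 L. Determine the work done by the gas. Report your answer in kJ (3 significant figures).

W ≈ 13.9 kJ

Isothermal: W = nRT ln(V₂/V₁) = P₁V₁ ln(V₂/V₁).
P₁V₁ = (418 kPa)(25.6 L) = 10701 J.
W = 10701 × ln(93.7/25.6) = 10701 × 1.298
W_by_gas = 13884 J.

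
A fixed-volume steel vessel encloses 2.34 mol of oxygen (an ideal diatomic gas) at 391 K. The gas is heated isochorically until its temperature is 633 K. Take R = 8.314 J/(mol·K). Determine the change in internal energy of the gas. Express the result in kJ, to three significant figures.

ΔU ≈ 11.8 kJ

Constant volume ⇒ W = 0, so Q = ΔU = nCᵥΔT with Cᵥ = 5R/2 = 20.79 J/(mol·K).
ΔU = (2.34)(20.79)(633 − 391) = 11770 J.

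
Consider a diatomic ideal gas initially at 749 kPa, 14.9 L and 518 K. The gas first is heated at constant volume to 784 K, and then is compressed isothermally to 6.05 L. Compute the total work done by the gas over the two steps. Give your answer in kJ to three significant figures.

Step 1 (isochoric): W = 0 (constant volume).
After step 1: P = 1134 kPa (V unchanged).
Step 2 (isothermal): W = P₁V₁ ln(V₂/V₁) = (16891) ln(6.05/14.9) = -15224 J.
W_total = 0 − 15224 = -15224 J.

W_total ≈ -15.2 kJ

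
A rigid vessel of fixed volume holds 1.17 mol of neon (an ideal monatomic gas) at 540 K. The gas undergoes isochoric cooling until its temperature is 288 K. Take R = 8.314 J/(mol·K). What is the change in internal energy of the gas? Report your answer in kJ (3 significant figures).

Constant volume ⇒ W = 0, so Q = ΔU = nCᵥΔT with Cᵥ = 3R/2 = 12.47 J/(mol·K).
ΔU = (1.17)(12.47)(288 − 540) = -3677 J.

ΔU ≈ -3.68 kJ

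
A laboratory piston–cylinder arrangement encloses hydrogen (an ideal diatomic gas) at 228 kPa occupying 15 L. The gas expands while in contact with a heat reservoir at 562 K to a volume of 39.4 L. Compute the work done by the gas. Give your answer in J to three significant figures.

W ≈ 3300 J

Isothermal: W = nRT ln(V₂/V₁) = P₁V₁ ln(V₂/V₁).
P₁V₁ = (228 kPa)(15 L) = 3420 J.
W = 3420 × ln(39.4/15) = 3420 × 0.9657
W_by_gas = 3303 J.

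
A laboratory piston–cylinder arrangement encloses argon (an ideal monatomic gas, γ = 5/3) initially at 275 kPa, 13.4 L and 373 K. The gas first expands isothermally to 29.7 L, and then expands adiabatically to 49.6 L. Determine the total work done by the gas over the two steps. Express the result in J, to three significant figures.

W_total ≈ 4530 J

Step 1 (isothermal): W = P₁V₁ ln(V₂/V₁) = (3685) ln(29.7/13.4) = 2933 J.
After step 1: P = 124.1 kPa, V = 29.7 L, T = 373 K.
Step 2 (adiabatic): W = (P₁V₁ − P₂V₂)/(γ−1) = (3685 − 2618)/0.667 = 1601 J.
W_total = 2933 + 1601 = 4534 J.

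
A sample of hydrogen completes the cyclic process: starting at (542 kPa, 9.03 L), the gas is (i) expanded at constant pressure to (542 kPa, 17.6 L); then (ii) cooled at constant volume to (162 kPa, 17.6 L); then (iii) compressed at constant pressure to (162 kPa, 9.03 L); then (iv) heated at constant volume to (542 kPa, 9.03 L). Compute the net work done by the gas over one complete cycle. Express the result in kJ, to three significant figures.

Constant-volume legs do no work.
W(i) = (542)(17.6 − 9.03) = 4645 J; W(iii) = (162)(9.03 − 17.6) = -1388 J.
W_net = 4645 − 1388 = 3257 J (the clockwise enclosed area).

W_net ≈ 3.26 kJ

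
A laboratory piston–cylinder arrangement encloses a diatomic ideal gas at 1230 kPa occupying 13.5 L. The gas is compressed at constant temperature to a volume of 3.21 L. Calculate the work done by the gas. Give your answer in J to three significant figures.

Isothermal: W = nRT ln(V₂/V₁) = P₁V₁ ln(V₂/V₁).
P₁V₁ = (1230 kPa)(13.5 L) = 16605 J.
W = 16605 × ln(3.21/13.5) = 16605 × -1.436
W_by_gas = -23852 J.

W ≈ -23900 J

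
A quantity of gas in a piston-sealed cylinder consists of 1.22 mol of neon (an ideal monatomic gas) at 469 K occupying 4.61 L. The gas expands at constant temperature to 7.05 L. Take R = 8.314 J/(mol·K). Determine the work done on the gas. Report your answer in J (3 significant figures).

W ≈ -2020 J

Isothermal: W = nRT ln(V₂/V₁).
W = (1.22)(8.314)(469) × ln(7.05/4.61)
  = 4757 × 0.4248
W_by_gas = 2021 J; work on gas = −W_by = -2021 J.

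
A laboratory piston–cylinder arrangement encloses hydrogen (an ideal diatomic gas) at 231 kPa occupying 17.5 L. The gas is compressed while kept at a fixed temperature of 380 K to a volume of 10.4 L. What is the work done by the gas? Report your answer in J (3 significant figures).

W ≈ -2100 J

Isothermal: W = nRT ln(V₂/V₁) = P₁V₁ ln(V₂/V₁).
P₁V₁ = (231 kPa)(17.5 L) = 4042 J.
W = 4042 × ln(10.4/17.5) = 4042 × -0.5204
W_by_gas = -2104 J.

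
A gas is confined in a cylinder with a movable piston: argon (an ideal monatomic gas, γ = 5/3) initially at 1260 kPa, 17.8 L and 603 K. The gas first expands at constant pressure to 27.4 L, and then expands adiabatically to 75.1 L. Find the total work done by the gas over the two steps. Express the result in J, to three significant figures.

W_total ≈ 37400 J

Step 1 (isobaric): W = PΔV = (1260 kPa)(27.4 − 17.8 L) = 12096 J.
After step 1: P = 1260 kPa, V = 27.4 L, T = 928.2 K.
Step 2 (adiabatic): W = (P₁V₁ − P₂V₂)/(γ−1) = (34524 − 17628)/0.667 = 25344 J.
W_total = 12096 + 25344 = 37440 J.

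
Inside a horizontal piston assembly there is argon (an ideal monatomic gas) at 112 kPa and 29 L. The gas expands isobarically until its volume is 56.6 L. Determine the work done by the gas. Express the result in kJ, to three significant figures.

Isobaric: W = P ΔV.
W = (112 kPa)(56.6 − 29 L) = (112)(27.6) = 3091 J.

W ≈ 3.09 kJ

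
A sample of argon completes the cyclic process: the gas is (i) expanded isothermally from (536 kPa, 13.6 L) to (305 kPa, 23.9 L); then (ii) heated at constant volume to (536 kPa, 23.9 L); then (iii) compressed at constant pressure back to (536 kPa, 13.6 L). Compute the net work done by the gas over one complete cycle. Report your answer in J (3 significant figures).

Leg (i): W = PᵢVᵢ ln(V_f/Vᵢ) = (7290) ln(23.9/13.6) = 4110 J.
Leg (ii): W = 0.
Leg (iii): W = PΔV = (536)(13.6 − 23.9) = -5521 J.
W_net = 4110 − 5521 = -1411 J.

W_net ≈ -1410 J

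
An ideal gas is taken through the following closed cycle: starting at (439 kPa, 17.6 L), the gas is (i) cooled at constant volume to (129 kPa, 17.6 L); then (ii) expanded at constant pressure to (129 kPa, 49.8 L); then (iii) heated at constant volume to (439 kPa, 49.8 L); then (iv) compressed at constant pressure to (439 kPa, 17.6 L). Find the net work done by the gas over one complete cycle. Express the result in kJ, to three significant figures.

W_net ≈ -9.98 kJ

Constant-volume legs do no work.
W(ii) = (129)(49.8 − 17.6) = 4154 J; W(iv) = (439)(17.6 − 49.8) = -14136 J.
W_net = 4154 − 14136 = -9982 J (the counter-clockwise enclosed area).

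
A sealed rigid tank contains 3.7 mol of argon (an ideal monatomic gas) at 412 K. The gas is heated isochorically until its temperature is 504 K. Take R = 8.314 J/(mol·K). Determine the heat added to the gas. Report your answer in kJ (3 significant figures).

Constant volume ⇒ W = 0, so Q = ΔU = nCᵥΔT with Cᵥ = 3R/2 = 12.47 J/(mol·K).
ΔU = (3.7)(12.47)(504 − 412) = 4245 J.

Q ≈ 4.25 kJ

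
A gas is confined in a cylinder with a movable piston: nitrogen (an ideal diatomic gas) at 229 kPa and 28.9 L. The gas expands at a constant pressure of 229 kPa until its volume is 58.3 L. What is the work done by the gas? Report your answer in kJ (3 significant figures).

W ≈ 6.73 kJ

Isobaric: W = P ΔV.
W = (229 kPa)(58.3 − 28.9 L) = (229)(29.4) = 6733 J.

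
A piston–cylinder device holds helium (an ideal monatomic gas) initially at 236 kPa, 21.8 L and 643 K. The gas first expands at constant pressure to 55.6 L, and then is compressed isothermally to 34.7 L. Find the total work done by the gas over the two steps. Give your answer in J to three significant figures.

Step 1 (isobaric): W = PΔV = (236 kPa)(55.6 − 21.8 L) = 7977 J.
After step 1: P = 236 kPa, V = 55.6 L, T = 1640 K.
Step 2 (isothermal): W = P₁V₁ ln(V₂/V₁) = (13122) ln(34.7/55.6) = -6186 J.
W_total = 7977 − 6186 = 1791 J.

W_total ≈ 1790 J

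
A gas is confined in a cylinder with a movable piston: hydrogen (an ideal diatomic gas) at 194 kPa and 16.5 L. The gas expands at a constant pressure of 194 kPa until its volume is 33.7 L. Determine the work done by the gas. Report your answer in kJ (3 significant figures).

W ≈ 3.34 kJ

Isobaric: W = P ΔV.
W = (194 kPa)(33.7 − 16.5 L) = (194)(17.2) = 3337 J.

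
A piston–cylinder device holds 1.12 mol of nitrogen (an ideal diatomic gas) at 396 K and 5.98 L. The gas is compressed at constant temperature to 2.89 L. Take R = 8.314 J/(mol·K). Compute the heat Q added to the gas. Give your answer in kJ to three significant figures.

Isothermal ⇒ ΔU = 0, so Q = W = nRT ln(V₂/V₁).
Q = (1.12)(8.314)(396) ln(2.89/5.98) = 3687 × -0.7272 = -2681 J.

Q ≈ -2.68 kJ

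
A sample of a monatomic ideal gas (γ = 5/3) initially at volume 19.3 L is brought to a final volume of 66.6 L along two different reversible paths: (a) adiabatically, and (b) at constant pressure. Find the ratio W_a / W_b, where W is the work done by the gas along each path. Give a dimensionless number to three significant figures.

W_a / W_b ≈ 0.344

Path (a) adiabatic: W = P₁V₁(1 − (V₁/V₂)^(γ−1))/(γ−1) → W_a/(P₁V₁) = 0.8431.
Path (b) isobaric: W = P₁(V₂ − V₁) → W_b/(P₁V₁) = 2.451.
W_a / W_b = 0.8431 / 2.451 = 0.344.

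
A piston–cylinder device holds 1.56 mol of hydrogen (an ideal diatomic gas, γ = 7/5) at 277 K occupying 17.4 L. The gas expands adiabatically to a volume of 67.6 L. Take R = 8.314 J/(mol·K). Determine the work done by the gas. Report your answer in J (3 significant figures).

W ≈ 3760 J

Adiabatic: TV^(γ−1) = const with γ = 7/5.
T₂ = T₁ (V₁/V₂)^(γ−1) = 277 × (17.4/67.6)^0.4 = 277 × 0.5811 = 161 K.
W_by = nCᵥ(T₁ − T₂) = (1.56)(20.79)(277 − 161) = 3763 J.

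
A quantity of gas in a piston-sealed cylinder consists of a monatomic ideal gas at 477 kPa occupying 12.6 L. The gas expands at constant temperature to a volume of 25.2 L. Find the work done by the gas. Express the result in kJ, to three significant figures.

W ≈ 4.17 kJ

Isothermal: W = nRT ln(V₂/V₁) = P₁V₁ ln(V₂/V₁).
P₁V₁ = (477 kPa)(12.6 L) = 6010 J.
W = 6010 × ln(25.2/12.6) = 6010 × 0.6931
W_by_gas = 4166 J.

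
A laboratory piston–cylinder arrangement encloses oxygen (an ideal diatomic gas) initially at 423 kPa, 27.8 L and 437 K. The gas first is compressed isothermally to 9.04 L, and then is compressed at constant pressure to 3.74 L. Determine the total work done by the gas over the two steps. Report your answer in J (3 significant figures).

Step 1 (isothermal): W = P₁V₁ ln(V₂/V₁) = (11759) ln(9.04/27.8) = -13210 J.
After step 1: P = 1301 kPa, V = 9.04 L, T = 437 K.
Step 2 (isobaric): W = PΔV = (1301 kPa)(3.74 − 9.04 L) = -6894 J.
W_total = -13210 − 6894 = -20105 J.

W_total ≈ -20100 J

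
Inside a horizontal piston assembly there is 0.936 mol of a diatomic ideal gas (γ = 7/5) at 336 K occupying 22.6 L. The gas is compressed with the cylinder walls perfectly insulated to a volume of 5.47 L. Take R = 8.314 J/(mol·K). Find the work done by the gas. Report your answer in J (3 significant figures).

Adiabatic: TV^(γ−1) = const with γ = 7/5.
T₂ = T₁ (V₁/V₂)^(γ−1) = 336 × (22.6/5.47)^0.4 = 336 × 1.764 = 592.6 K.
W_by = nCᵥ(T₁ − T₂) = (0.936)(20.79)(336 − 592.6) = -4993 J.

W ≈ -4990 J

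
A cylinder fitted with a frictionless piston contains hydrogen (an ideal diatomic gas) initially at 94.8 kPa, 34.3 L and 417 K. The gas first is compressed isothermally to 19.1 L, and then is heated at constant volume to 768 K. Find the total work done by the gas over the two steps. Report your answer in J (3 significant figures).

Step 1 (isothermal): W = P₁V₁ ln(V₂/V₁) = (3252) ln(19.1/34.3) = -1904 J.
Step 2 (isochoric): W = 0 (constant volume).
W_total = -1904 + 0 = -1904 J.

W_total ≈ -1900 J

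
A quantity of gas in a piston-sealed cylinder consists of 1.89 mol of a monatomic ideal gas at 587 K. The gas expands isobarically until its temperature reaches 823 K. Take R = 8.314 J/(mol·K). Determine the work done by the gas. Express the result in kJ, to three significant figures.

W ≈ 3.71 kJ

Isobaric: W = P ΔV = nR ΔT.
W = (1.89)(8.314)(823 − 587) = 3708 J.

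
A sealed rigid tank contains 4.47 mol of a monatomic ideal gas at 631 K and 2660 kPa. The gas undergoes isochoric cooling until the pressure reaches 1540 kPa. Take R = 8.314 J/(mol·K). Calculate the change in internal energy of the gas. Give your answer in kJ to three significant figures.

Constant volume ⇒ W = 0, so Q = ΔU = nCᵥΔT with Cᵥ = 3R/2 = 12.47 J/(mol·K).
At constant V, T₂/T₁ = P₂/P₁ ⇒ ΔT = T₁(P₂/P₁ − 1) = 631·(1540/2660 − 1) = -265.7 K.
ΔU = (4.47)(12.47)(-265.7) = -14811 J.

ΔU ≈ -14.8 kJ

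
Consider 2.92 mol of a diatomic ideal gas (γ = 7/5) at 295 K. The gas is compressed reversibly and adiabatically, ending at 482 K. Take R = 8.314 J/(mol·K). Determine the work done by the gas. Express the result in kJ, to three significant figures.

Adiabatic ⇒ Q = 0, so W_by = −ΔU = nCᵥ(T₁ − T₂).
Cᵥ = 5R/2 = 20.79 J/(mol·K).
W = (2.92)(20.79)(295 − 482) = -11349 J.

W ≈ -11.3 kJ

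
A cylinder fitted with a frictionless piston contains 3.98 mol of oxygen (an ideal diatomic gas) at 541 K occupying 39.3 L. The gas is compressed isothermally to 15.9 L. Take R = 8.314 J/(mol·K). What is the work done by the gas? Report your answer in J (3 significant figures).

Isothermal: W = nRT ln(V₂/V₁).
W = (3.98)(8.314)(541) × ln(15.9/39.3)
  = 17902 × -0.9049
W_by_gas = -16199 J.

W ≈ -16200 J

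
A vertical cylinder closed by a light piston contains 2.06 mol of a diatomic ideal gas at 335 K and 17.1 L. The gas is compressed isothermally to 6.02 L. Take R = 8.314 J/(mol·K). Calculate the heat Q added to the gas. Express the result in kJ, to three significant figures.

Q ≈ -5.99 kJ

Isothermal ⇒ ΔU = 0, so Q = W = nRT ln(V₂/V₁).
Q = (2.06)(8.314)(335) ln(6.02/17.1) = 5737 × -1.044 = -5990 J.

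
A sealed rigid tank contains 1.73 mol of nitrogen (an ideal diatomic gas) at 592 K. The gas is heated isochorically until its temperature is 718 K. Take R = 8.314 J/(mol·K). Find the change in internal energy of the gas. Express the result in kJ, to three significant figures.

Constant volume ⇒ W = 0, so Q = ΔU = nCᵥΔT with Cᵥ = 5R/2 = 20.79 J/(mol·K).
ΔU = (1.73)(20.79)(718 − 592) = 4531 J.

ΔU ≈ 4.53 kJ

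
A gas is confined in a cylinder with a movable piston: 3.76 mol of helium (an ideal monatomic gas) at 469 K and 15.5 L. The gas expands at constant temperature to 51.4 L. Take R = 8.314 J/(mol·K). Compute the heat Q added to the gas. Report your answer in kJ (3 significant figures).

Q ≈ 17.6 kJ

Isothermal ⇒ ΔU = 0, so Q = W = nRT ln(V₂/V₁).
Q = (3.76)(8.314)(469) ln(51.4/15.5) = 14661 × 1.199 = 17576 J.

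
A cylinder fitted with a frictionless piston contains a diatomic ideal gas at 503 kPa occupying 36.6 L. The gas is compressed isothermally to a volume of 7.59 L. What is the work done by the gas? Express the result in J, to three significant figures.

W ≈ -29000 J

Isothermal: W = nRT ln(V₂/V₁) = P₁V₁ ln(V₂/V₁).
P₁V₁ = (503 kPa)(36.6 L) = 18410 J.
W = 18410 × ln(7.59/36.6) = 18410 × -1.573
W_by_gas = -28963 J.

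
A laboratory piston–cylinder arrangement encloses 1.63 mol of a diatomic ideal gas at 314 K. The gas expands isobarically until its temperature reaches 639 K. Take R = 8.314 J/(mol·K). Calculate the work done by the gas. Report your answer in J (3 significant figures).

Isobaric: W = P ΔV = nR ΔT.
W = (1.63)(8.314)(639 − 314) = 4404 J.

W ≈ 4400 J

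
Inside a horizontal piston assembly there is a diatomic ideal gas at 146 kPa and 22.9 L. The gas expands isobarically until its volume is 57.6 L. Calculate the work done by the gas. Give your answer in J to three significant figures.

W ≈ 5070 J

Isobaric: W = P ΔV.
W = (146 kPa)(57.6 − 22.9 L) = (146)(34.7) = 5066 J.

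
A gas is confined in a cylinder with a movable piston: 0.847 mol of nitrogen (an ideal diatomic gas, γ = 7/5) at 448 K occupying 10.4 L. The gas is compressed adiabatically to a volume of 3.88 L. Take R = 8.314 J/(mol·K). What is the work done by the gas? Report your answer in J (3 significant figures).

W ≈ -3810 J

Adiabatic: TV^(γ−1) = const with γ = 7/5.
T₂ = T₁ (V₁/V₂)^(γ−1) = 448 × (10.4/3.88)^0.4 = 448 × 1.483 = 664.6 K.
W_by = nCᵥ(T₁ − T₂) = (0.847)(20.79)(448 − 664.6) = -3813 J.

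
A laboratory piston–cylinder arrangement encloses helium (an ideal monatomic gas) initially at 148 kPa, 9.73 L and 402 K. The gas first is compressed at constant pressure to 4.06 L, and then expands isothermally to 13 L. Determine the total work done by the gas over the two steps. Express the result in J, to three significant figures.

W_total ≈ -140 J

Step 1 (isobaric): W = PΔV = (148 kPa)(4.06 − 9.73 L) = -839.2 J.
After step 1: P = 148 kPa, V = 4.06 L, T = 167.7 K.
Step 2 (isothermal): W = P₁V₁ ln(V₂/V₁) = (600.9) ln(13/4.06) = 699.3 J.
W_total = -839.2 + 699.3 = -139.9 J.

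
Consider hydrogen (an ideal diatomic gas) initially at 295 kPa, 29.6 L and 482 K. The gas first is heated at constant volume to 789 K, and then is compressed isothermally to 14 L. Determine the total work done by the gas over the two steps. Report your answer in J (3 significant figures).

Step 1 (isochoric): W = 0 (constant volume).
After step 1: P = 482.9 kPa (V unchanged).
Step 2 (isothermal): W = P₁V₁ ln(V₂/V₁) = (14294) ln(14/29.6) = -10702 J.
W_total = 0 − 10702 = -10702 J.

W_total ≈ -10700 J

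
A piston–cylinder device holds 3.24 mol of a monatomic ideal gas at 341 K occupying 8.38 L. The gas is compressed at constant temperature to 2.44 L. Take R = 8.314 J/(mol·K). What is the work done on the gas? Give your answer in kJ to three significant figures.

Isothermal: W = nRT ln(V₂/V₁).
W = (3.24)(8.314)(341) × ln(2.44/8.38)
  = 9186 × -1.234
W_by_gas = -11334 J; work on gas = −W_by = 11334 J.

W ≈ 11.3 kJ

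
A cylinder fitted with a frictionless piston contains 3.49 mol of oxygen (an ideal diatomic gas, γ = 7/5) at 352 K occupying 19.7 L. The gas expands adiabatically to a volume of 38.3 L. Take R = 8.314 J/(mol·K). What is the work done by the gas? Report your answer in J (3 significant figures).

Adiabatic: TV^(γ−1) = const with γ = 7/5.
T₂ = T₁ (V₁/V₂)^(γ−1) = 352 × (19.7/38.3)^0.4 = 352 × 0.7665 = 269.8 K.
W_by = nCᵥ(T₁ − T₂) = (3.49)(20.79)(352 − 269.8) = 5962 J.

W ≈ 5960 J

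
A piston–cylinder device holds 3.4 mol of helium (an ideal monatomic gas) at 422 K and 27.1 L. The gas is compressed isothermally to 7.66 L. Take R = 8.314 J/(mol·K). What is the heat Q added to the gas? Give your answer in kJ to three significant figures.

Q ≈ -15.1 kJ

Isothermal ⇒ ΔU = 0, so Q = W = nRT ln(V₂/V₁).
Q = (3.4)(8.314)(422) ln(7.66/27.1) = 11929 × -1.264 = -15072 J.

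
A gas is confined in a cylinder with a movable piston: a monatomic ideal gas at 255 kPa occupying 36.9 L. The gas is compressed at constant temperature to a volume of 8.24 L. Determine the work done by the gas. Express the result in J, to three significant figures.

W ≈ -14100 J

Isothermal: W = nRT ln(V₂/V₁) = P₁V₁ ln(V₂/V₁).
P₁V₁ = (255 kPa)(36.9 L) = 9410 J.
W = 9410 × ln(8.24/36.9) = 9410 × -1.499
W_by_gas = -14107 J.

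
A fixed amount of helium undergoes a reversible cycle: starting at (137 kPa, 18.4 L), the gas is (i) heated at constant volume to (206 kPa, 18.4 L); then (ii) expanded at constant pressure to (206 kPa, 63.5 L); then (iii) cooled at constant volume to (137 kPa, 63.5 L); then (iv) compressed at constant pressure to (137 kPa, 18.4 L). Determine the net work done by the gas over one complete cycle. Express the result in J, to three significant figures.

Constant-volume legs do no work.
W(ii) = (206)(63.5 − 18.4) = 9291 J; W(iv) = (137)(18.4 − 63.5) = -6179 J.
W_net = 9291 − 6179 = 3112 J (the clockwise enclosed area).

W_net ≈ 3110 J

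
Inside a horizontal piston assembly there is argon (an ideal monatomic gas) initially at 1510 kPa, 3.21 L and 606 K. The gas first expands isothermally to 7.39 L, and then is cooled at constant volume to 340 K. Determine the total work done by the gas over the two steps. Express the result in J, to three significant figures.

Step 1 (isothermal): W = P₁V₁ ln(V₂/V₁) = (4847) ln(7.39/3.21) = 4042 J.
Step 2 (isochoric): W = 0 (constant volume).
W_total = 4042 + 0 = 4042 J.

W_total ≈ 4040 J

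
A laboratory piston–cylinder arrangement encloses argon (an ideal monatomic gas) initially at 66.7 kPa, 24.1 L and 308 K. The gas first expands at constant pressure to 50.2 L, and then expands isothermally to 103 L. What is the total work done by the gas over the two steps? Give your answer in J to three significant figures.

W_total ≈ 4150 J

Step 1 (isobaric): W = PΔV = (66.7 kPa)(50.2 − 24.1 L) = 1741 J.
After step 1: P = 66.7 kPa, V = 50.2 L, T = 641.6 K.
Step 2 (isothermal): W = P₁V₁ ln(V₂/V₁) = (3348) ln(103/50.2) = 2406 J.
W_total = 1741 + 2406 = 4147 J.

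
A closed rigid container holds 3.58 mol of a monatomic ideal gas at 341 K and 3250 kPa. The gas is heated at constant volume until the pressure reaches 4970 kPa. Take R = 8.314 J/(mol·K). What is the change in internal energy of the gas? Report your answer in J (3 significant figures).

Constant volume ⇒ W = 0, so Q = ΔU = nCᵥΔT with Cᵥ = 3R/2 = 12.47 J/(mol·K).
At constant V, T₂/T₁ = P₂/P₁ ⇒ ΔT = T₁(P₂/P₁ − 1) = 341·(4970/3250 − 1) = 180.5 K.
ΔU = (3.58)(12.47)(180.5) = 8057 J.

ΔU ≈ 8060 J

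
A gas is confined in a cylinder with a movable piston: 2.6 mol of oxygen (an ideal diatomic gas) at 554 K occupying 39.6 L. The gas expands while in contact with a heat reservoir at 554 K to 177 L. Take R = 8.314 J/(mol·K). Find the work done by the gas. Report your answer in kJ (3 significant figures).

W ≈ 17.9 kJ

Isothermal: W = nRT ln(V₂/V₁).
W = (2.6)(8.314)(554) × ln(177/39.6)
  = 11975 × 1.497
W_by_gas = 17931 J.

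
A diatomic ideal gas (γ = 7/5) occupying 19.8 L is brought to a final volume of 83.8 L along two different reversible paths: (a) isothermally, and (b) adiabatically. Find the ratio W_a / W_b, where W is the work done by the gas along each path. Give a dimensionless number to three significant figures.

Path (a) isothermal: W = P₁V₁ ln(V₂/V₁) → W_a/(P₁V₁) = 1.443.
Path (b) adiabatic: W = P₁V₁(1 − (V₁/V₂)^(γ−1))/(γ−1) → W_b/(P₁V₁) = 1.096.
W_a / W_b = 1.443 / 1.096 = 1.316.

W_a / W_b ≈ 1.32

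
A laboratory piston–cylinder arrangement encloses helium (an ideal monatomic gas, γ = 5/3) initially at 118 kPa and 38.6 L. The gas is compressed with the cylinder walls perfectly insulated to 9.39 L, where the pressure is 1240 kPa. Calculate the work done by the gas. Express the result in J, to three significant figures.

Adiabatic: W = (P₁V₁ − P₂V₂)/(γ − 1) with γ = 5/3.
P₁V₁ = 4555 J, P₂V₂ = 11644 J.
W = (4555 − 11644) / 0.6667 = -10633 J.

W ≈ -10600 J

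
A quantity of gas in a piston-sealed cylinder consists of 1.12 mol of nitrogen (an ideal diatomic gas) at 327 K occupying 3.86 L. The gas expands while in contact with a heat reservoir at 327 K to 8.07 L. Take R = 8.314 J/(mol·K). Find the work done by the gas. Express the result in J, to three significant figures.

Isothermal: W = nRT ln(V₂/V₁).
W = (1.12)(8.314)(327) × ln(8.07/3.86)
  = 3045 × 0.7375
W_by_gas = 2246 J.

W ≈ 2250 J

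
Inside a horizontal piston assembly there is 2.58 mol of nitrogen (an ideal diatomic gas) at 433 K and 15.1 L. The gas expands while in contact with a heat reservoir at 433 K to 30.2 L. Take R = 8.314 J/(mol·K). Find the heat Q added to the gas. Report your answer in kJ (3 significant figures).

Q ≈ 6.44 kJ

Isothermal ⇒ ΔU = 0, so Q = W = nRT ln(V₂/V₁).
Q = (2.58)(8.314)(433) ln(30.2/15.1) = 9288 × 0.6931 = 6438 J.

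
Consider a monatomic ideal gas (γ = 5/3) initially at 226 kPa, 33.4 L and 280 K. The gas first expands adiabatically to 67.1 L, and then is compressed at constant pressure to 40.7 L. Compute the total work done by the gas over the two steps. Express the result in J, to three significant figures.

Step 1 (adiabatic): W = (P₁V₁ − P₂V₂)/(γ−1) = (7548 − 4741)/0.667 = 4211 J.
After step 1: P = 70.66 kPa, V = 67.1 L, T = 175.9 K.
Step 2 (isobaric): W = PΔV = (70.66 kPa)(40.7 − 67.1 L) = -1865 J.
W_total = 4211 − 1865 = 2346 J.

W_total ≈ 2350 J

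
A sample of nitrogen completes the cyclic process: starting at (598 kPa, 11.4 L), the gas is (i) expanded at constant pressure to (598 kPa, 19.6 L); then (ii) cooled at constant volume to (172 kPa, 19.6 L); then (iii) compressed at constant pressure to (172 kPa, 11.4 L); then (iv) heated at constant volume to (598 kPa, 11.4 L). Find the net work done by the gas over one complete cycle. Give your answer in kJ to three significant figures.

W_net ≈ 3.49 kJ

Constant-volume legs do no work.
W(i) = (598)(19.6 − 11.4) = 4904 J; W(iii) = (172)(11.4 − 19.6) = -1410 J.
W_net = 4904 − 1410 = 3493 J (the clockwise enclosed area).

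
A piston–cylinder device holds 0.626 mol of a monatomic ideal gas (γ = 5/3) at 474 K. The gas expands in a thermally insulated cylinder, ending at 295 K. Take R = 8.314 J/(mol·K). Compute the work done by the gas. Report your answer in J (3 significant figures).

W ≈ 1400 J

Adiabatic ⇒ Q = 0, so W_by = −ΔU = nCᵥ(T₁ − T₂).
Cᵥ = 3R/2 = 12.47 J/(mol·K).
W = (0.626)(12.47)(474 − 295) = 1397 J.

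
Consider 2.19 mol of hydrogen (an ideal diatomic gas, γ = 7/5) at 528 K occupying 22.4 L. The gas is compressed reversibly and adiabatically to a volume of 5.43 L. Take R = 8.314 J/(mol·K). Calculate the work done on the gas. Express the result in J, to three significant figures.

Adiabatic: TV^(γ−1) = const with γ = 7/5.
T₂ = T₁ (V₁/V₂)^(γ−1) = 528 × (22.4/5.43)^0.4 = 528 × 1.763 = 930.7 K.
W_by = nCᵥ(T₁ − T₂) = (2.19)(20.79)(528 − 930.7) = -18331 J.
Work on gas = −W_by = 18331 J.

W ≈ 18300 J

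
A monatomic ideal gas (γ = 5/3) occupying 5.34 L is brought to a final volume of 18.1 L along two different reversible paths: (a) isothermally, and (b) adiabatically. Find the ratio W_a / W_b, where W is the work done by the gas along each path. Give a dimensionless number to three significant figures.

Path (a) isothermal: W = P₁V₁ ln(V₂/V₁) → W_a/(P₁V₁) = 1.221.
Path (b) adiabatic: W = P₁V₁(1 − (V₁/V₂)^(γ−1))/(γ−1) → W_b/(P₁V₁) = 0.8352.
W_a / W_b = 1.221 / 0.8352 = 1.461.

W_a / W_b ≈ 1.46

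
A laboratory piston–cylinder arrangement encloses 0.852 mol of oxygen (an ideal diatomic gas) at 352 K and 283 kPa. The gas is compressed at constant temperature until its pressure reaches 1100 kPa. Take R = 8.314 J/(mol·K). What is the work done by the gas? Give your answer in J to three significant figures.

W ≈ -3390 J

Isothermal process: W = nRT ln(V₂/V₁) = nRT ln(P₁/P₂).
W = (0.852)(8.314)(352) × ln(283/1100)
  = 2493 × ln(0.2573) = 2493 × -1.358
W_by_gas = -3385 J.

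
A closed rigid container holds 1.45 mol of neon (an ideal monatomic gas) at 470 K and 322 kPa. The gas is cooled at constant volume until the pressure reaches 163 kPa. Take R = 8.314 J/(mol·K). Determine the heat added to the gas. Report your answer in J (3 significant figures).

Q ≈ -4200 J

Constant volume ⇒ W = 0, so Q = ΔU = nCᵥΔT with Cᵥ = 3R/2 = 12.47 J/(mol·K).
At constant V, T₂/T₁ = P₂/P₁ ⇒ ΔT = T₁(P₂/P₁ − 1) = 470·(163/322 − 1) = -232.1 K.
ΔU = (1.45)(12.47)(-232.1) = -4197 J.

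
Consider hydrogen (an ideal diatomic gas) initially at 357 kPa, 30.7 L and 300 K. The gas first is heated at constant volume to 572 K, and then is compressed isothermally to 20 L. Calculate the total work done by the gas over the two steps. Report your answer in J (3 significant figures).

W_total ≈ -8950 J

Step 1 (isochoric): W = 0 (constant volume).
After step 1: P = 680.7 kPa (V unchanged).
Step 2 (isothermal): W = P₁V₁ ln(V₂/V₁) = (20897) ln(20/30.7) = -8955 J.
W_total = 0 − 8955 = -8955 J.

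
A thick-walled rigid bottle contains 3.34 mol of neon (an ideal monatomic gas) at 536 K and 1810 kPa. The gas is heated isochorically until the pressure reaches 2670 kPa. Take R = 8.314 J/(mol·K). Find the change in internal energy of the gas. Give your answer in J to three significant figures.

ΔU ≈ 10600 J

Constant volume ⇒ W = 0, so Q = ΔU = nCᵥΔT with Cᵥ = 3R/2 = 12.47 J/(mol·K).
At constant V, T₂/T₁ = P₂/P₁ ⇒ ΔT = T₁(P₂/P₁ − 1) = 536·(2670/1810 − 1) = 254.7 K.
ΔU = (3.34)(12.47)(254.7) = 10608 J.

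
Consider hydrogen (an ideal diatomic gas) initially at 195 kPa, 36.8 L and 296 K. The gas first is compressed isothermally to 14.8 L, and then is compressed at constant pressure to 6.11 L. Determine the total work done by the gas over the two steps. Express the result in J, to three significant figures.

W_total ≈ -10700 J

Step 1 (isothermal): W = P₁V₁ ln(V₂/V₁) = (7176) ln(14.8/36.8) = -6536 J.
After step 1: P = 484.9 kPa, V = 14.8 L, T = 296 K.
Step 2 (isobaric): W = PΔV = (484.9 kPa)(6.11 − 14.8 L) = -4213 J.
W_total = -6536 − 4213 = -10750 J.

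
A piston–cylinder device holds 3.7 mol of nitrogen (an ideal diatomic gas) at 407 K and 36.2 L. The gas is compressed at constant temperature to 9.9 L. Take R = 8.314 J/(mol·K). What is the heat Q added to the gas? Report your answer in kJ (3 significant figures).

Isothermal ⇒ ΔU = 0, so Q = W = nRT ln(V₂/V₁).
Q = (3.7)(8.314)(407) ln(9.9/36.2) = 12520 × -1.297 = -16233 J.

Q ≈ -16.2 kJ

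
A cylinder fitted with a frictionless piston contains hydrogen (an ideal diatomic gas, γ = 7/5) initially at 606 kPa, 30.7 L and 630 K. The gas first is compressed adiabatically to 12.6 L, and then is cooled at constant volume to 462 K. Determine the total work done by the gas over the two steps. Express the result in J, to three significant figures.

W_total ≈ -19900 J

Step 1 (adiabatic): W = (P₁V₁ − P₂V₂)/(γ−1) = (18604 − 26566)/0.4 = -19903 J.
Step 2 (isochoric): W = 0 (constant volume).
W_total = -19903 + 0 = -19903 J.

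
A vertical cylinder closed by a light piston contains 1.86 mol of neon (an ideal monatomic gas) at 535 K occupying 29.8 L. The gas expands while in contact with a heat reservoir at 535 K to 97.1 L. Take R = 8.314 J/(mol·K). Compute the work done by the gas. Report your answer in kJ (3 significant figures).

Isothermal: W = nRT ln(V₂/V₁).
W = (1.86)(8.314)(535) × ln(97.1/29.8)
  = 8273 × 1.181
W_by_gas = 9773 J.

W ≈ 9.77 kJ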